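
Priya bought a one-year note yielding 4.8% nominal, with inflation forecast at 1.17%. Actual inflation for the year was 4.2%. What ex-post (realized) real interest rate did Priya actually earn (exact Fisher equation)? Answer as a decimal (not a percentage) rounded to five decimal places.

Ex-post: (1 + 0.0480)/(1 + 0.0420) − 1 = 0.5758%
So the realized real rate is 0.00576.

0.00576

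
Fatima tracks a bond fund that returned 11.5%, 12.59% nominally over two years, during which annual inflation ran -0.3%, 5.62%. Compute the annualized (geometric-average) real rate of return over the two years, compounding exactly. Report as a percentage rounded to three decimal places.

Compound the nominal returns: 1.1150 × 1.1259 = 1.25537850.
Compound inflation: 0.9970 × 1.0562 = 1.05303140.
Deflate: 1.25537850 / 1.05303140 = 1.19215676.
Annualized real rate = 1.19215676^(1/2) − 1 = 9.1859% → 9.186%.

9.186%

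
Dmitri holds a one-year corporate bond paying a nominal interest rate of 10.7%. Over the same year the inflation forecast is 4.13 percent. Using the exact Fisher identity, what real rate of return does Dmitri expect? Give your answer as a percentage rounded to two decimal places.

1 + r = 1.10700 / 1.04130 = 1.063094
r = 1.063094 − 1 = 6.3094%, i.e. 6.31%.

6.31%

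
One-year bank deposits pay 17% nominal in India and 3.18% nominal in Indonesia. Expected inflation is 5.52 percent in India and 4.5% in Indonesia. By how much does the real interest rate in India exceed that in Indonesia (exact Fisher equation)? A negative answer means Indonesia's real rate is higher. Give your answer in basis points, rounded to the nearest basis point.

India: (1 + 0.1700)/(1 + 0.0552) − 1 = 10.8795%
Indonesia: (1 + 0.0318)/(1 + 0.0450) − 1 = -1.2632%
Differential = 10.8795% − (-1.2632%) = 12.1426% → 1214 basis points.

1214 basis points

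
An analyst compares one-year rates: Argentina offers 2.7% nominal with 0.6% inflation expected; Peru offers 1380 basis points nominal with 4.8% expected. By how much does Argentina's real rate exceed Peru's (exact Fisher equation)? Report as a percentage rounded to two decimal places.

Argentina: (1 + 0.0270)/(1 + 0.0060) − 1 = 2.0875%
Peru: (1 + 0.1380)/(1 + 0.0480) − 1 = 8.5878%
Differential = 2.0875% − 8.5878% = -6.5003% → -6.50%.

-6.50%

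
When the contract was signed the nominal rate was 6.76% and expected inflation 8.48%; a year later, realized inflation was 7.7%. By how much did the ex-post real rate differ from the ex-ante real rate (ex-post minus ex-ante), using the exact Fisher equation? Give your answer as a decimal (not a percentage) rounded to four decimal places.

0.0071

Ex-ante: (1 + 0.0676)/(1 + 0.0848) − 1 = -1.5855%
Ex-post: (1 + 0.0676)/(1 + 0.0770) − 1 = -0.8728%
Difference (ex-post − ex-ante) = 0.7128% → 0.0071.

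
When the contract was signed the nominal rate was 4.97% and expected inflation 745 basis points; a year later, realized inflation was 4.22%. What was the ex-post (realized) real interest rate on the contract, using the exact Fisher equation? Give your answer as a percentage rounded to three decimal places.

Ex-post: (1 + 0.0497)/(1 + 0.0422) − 1 = 0.7196%
So the realized real rate is 0.720%.

0.720%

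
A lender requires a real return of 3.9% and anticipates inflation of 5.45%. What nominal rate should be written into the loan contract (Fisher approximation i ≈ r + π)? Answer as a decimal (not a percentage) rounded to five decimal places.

i ≈ r + π = 3.9% + 5.45% = 0.09350.

0.09350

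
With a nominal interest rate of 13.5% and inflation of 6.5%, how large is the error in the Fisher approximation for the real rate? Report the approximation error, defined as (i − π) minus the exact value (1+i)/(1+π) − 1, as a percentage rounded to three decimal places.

0.427%

Approximate: r ≈ 13.500% − 6.500% = 7.0000%
Exact: (1 + 0.1350)/(1 + 0.0650) − 1 = 6.5728%
Error = 7.0000% − 6.5728% = 0.4272% → 0.427%.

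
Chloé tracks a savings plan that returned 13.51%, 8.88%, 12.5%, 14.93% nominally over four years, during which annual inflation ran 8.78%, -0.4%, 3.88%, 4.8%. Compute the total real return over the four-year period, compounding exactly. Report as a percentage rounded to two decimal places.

35.48%

Compound the nominal returns: 1.1351 × 1.0888 × 1.1250 × 1.1493 = 1.597968.
Compound inflation: 1.0878 × 0.9960 × 1.0388 × 1.0480 = 1.179510.
Deflate: 1.597968 / 1.179510 = 1.354773.
Total real return = 1.354773 − 1 → 35.48%.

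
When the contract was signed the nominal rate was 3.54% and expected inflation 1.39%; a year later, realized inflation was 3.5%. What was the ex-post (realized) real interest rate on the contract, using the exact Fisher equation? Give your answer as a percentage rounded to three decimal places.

Ex-post: (1 + 0.0354)/(1 + 0.0350) − 1 = 0.0386%
So the realized real rate is 0.039%.

0.039%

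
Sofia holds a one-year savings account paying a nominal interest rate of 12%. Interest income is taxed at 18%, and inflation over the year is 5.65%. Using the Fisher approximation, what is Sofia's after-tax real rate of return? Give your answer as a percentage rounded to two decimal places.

4.19%

After-tax nominal return = 12% × (1 − 0.18) = 9.8400%.
r ≈ 9.8400% − 5.65% → 4.19%.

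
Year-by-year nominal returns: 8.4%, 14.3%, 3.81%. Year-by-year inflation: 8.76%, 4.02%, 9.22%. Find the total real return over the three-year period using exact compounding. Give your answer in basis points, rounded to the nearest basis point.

409 basis points

Compound the nominal returns: 1.0840 × 1.1430 × 1.0381 = 1.286218.
Compound inflation: 1.0876 × 1.0402 × 1.0922 = 1.235629.
Deflate: 1.286218 / 1.235629 = 1.040942.
Total real return = 1.040942 − 1 → 409 basis points.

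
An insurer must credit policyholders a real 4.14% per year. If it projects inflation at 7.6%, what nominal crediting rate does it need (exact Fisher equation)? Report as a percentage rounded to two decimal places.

12.05%

(1 + i) = (1 + r)(1 + π) = 1.04140 × 1.07600 = 1.1205464
i = 1.1205464 − 1, so the required nominal rate is 12.05%.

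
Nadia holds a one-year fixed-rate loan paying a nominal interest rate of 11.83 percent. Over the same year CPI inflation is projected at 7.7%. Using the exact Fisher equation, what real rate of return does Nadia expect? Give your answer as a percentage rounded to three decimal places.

3.835%

By the Fisher equation, 1 + r = (1 + i)/(1 + π).
1 + r = 1.11830 / 1.07700 = 1.038347
r = 1.038347 − 1 = 3.8347%, i.e. 3.835%.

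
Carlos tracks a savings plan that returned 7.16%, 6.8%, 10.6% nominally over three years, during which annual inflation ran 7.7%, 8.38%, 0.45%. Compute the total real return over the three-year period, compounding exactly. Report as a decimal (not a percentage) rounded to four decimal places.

0.0796

Nominal growth factor = 1.0716 × 1.0680 × 1.1060 = 1.265782
Price-level growth factor = 1.0770 × 1.0838 × 1.0045 = 1.172505
Real growth factor = 1.265782 / 1.172505 = 1.079554
Total real return = 1.079554 − 1 → 0.0796.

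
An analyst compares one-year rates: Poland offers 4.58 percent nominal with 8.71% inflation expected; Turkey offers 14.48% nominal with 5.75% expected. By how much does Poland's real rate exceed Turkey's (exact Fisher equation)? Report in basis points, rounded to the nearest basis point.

-1205 basis points

Poland: (1 + 0.0458)/(1 + 0.0871) − 1 = -3.7991%
Turkey: (1 + 0.1448)/(1 + 0.0575) − 1 = 8.2553%
Differential = -3.7991% − 8.2553% = -12.0544% → -1205 basis points.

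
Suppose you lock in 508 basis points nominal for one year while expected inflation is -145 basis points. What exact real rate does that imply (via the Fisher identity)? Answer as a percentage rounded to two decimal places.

1 + r = 1.05080 / 0.98550 = 1.066261
r = 1.066261 − 1 = 6.6261%, i.e. 6.63%.

6.63%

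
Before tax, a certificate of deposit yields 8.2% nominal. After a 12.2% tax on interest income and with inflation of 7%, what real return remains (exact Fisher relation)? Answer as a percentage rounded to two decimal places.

After-tax nominal return = 8.2% × (1 − 0.122) = 7.1996%.
1 + r = 1.071996 / 1.07000 = 1.001865
After-tax real rate = 1.001865 − 1 → 0.19%.

0.19%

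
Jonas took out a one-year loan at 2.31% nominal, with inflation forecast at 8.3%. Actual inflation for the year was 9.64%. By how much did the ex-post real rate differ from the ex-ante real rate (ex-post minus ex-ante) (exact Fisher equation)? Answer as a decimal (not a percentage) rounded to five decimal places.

-0.01155

Ex-ante: (1 + 0.0231)/(1 + 0.0830) − 1 = -5.5309%
Ex-post: (1 + 0.0231)/(1 + 0.0964) − 1 = -6.6855%
Difference (ex-post − ex-ante) = -1.1546% → -0.01155.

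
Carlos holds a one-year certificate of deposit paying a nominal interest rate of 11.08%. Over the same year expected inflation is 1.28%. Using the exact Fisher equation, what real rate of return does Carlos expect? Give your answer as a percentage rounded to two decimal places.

By the Fisher equation, 1 + r = (1 + i)/(1 + π).
1 + r = 1.11080 / 1.01280 = 1.096761
r = 1.096761 − 1 = 9.6761%, i.e. 9.68%.

9.68%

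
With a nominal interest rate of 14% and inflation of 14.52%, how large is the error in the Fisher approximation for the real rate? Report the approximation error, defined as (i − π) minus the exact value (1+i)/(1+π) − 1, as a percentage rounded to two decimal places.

Approximate: r ≈ 14.000% − 14.520% = -0.5200%
Exact: (1 + 0.1400)/(1 + 0.1452) − 1 = -0.4541%
Error = -0.5200% − (-0.4541%) = -0.0659% → -0.07%.

-0.07%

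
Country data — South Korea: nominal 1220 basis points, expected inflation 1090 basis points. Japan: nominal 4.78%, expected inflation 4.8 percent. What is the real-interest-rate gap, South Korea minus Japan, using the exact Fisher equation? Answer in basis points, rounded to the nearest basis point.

119 basis points

South Korea: (1 + 0.1220)/(1 + 0.1090) − 1 = 1.1722%
Japan: (1 + 0.0478)/(1 + 0.0480) − 1 = -0.0191%
Differential = 1.1722% − (-0.0191%) = 1.1913% → 119 basis points.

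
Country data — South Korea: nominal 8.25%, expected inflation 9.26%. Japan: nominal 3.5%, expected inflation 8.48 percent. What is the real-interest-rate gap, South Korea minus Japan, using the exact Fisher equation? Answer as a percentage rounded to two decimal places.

3.67%

South Korea: (1 + 0.0825)/(1 + 0.0926) − 1 = -0.9244%
Japan: (1 + 0.0350)/(1 + 0.0848) − 1 = -4.5907%
Differential = -0.9244% − (-4.5907%) = 3.6663% → 3.67%.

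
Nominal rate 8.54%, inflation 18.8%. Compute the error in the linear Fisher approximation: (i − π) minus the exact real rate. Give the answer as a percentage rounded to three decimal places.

Approximate: r ≈ 8.540% − 18.800% = -10.2600%
Exact: (1 + 0.0854)/(1 + 0.1880) − 1 = -8.6364%
Error = -10.2600% − (-8.6364%) = -1.6236% → -1.624%.

-1.624%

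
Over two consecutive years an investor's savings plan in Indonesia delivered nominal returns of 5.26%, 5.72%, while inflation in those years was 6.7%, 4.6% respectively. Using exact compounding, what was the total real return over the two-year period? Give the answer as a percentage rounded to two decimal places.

-0.29%

Compound the nominal returns: 1.0526 × 1.0572 = 1.112809.
Compound inflation: 1.0670 × 1.0460 = 1.116082.
Deflate: 1.112809 / 1.116082 = 0.997067.
Total real return = 0.997067 − 1 → -0.29%.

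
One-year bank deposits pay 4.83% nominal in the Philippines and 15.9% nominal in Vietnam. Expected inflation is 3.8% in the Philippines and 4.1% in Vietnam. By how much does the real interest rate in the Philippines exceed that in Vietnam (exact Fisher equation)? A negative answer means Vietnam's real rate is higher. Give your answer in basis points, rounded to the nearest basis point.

The Philippines: (1 + 0.0483)/(1 + 0.0380) − 1 = 0.9923%
Vietnam: (1 + 0.1590)/(1 + 0.0410) − 1 = 11.3353%
Differential = 0.9923% − 11.3353% = -10.3430% → -1034 basis points.

-1034 basis points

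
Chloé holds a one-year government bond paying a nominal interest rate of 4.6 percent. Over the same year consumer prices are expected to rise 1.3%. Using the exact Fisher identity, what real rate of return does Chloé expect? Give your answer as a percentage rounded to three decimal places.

By the Fisher identity, 1 + r = (1 + i)/(1 + π).
1 + r = 1.04600 / 1.01300 = 1.032577
r = 1.032577 − 1 = 3.2577%, i.e. 3.258%.

3.258%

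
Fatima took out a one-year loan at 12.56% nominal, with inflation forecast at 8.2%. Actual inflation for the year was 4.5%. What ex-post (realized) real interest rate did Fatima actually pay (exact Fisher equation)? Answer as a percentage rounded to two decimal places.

7.71%

Ex-post: (1 + 0.1256)/(1 + 0.0450) − 1 = 7.7129%
So the realized real rate is 7.71%.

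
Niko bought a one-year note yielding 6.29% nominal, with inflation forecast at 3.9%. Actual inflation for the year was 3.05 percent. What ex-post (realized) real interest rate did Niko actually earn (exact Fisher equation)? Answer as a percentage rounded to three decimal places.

Ex-post: (1 + 0.0629)/(1 + 0.0305) − 1 = 3.1441%
So the realized real rate is 3.144%.

3.144%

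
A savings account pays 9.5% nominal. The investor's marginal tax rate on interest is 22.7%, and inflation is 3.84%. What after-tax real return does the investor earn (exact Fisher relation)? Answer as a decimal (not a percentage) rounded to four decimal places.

After-tax nominal return = 9.5% × (1 − 0.227) = 7.3435%.
1 + r = 1.073435 / 1.03840 = 1.033739
After-tax real rate = 1.033739 − 1 → 0.0337.

0.0337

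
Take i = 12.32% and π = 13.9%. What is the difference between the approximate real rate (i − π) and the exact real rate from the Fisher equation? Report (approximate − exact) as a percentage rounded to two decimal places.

Approximate: r ≈ 12.320% − 13.900% = -1.5800%
Exact: (1 + 0.1232)/(1 + 0.1390) − 1 = -1.3872%
Error = -1.5800% − (-1.3872%) = -0.1928% → -0.19%.

-0.19%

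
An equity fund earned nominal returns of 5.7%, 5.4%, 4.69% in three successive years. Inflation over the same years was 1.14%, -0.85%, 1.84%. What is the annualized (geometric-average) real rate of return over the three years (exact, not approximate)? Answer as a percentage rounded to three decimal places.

4.527%

Compound the nominal returns: 1.0570 × 1.0540 × 1.0469 = 1.16632826.
Compound inflation: 1.0114 × 0.9915 × 1.0184 = 1.02125468.
Deflate: 1.16632826 / 1.02125468 = 1.14205426.
Annualized real rate = 1.14205426^(1/3) − 1 = 4.5271% → 4.527%.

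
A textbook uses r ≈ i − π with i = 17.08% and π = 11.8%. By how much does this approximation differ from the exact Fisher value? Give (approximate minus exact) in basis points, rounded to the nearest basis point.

Approximate: r ≈ 17.080% − 11.800% = 5.2800%
Exact: (1 + 0.1708)/(1 + 0.1180) − 1 = 4.7227%
Error = 5.2800% − 4.7227% = 0.5573% → 56 basis points.

56 basis points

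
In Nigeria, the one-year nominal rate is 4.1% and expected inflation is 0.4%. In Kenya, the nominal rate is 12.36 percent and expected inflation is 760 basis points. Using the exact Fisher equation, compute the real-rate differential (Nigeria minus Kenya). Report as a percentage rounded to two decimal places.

-0.74%

Nigeria: (1 + 0.0410)/(1 + 0.0040) − 1 = 3.6853%
Kenya: (1 + 0.1236)/(1 + 0.0760) − 1 = 4.4238%
Differential = 3.6853% − 4.4238% = -0.7385% → -0.74%.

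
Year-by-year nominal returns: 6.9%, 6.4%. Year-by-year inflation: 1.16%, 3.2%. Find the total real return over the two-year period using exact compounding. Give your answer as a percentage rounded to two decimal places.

Compound the nominal returns: 1.0690 × 1.0640 = 1.137416.
Compound inflation: 1.0116 × 1.0320 = 1.043971.
Deflate: 1.137416 / 1.043971 = 1.089509.
Total real return = 1.089509 − 1 → 8.95%.

8.95%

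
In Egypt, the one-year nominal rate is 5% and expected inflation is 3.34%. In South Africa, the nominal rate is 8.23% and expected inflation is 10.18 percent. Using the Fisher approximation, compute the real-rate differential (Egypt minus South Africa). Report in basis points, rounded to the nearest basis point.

361 basis points

Egypt: 5% − 3.34% = 1.660%
South Africa: 8.23% − 10.18% = -1.950%
Differential = 3.610% → 361 basis points.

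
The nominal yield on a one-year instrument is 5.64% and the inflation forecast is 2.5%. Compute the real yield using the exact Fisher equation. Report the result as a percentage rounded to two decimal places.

By the Fisher relation, 1 + r = (1 + i)/(1 + π).
1 + r = 1.05640 / 1.02500 = 1.030634
r = 1.030634 − 1 = 3.0634%, i.e. 3.06%.

3.06%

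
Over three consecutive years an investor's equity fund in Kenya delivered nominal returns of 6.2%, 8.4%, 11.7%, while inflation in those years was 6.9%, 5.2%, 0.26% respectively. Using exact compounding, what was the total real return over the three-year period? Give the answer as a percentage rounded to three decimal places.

Nominal growth factor = 1.0620 × 1.0840 × 1.1170 = 1.2858993
Price-level growth factor = 1.0690 × 1.0520 × 1.0026 = 1.1275119
Real growth factor = 1.2858993 / 1.1275119 = 1.1404751
Total real return = 1.1404751 − 1 → 14.048%.

14.048%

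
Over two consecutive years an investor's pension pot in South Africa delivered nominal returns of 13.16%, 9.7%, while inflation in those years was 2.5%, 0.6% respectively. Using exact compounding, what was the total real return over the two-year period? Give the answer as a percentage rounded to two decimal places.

20.39%

Compound the nominal returns: 1.1316 × 1.0970 = 1.241365.
Compound inflation: 1.0250 × 1.0060 = 1.031150.
Deflate: 1.241365 / 1.031150 = 1.203865.
Total real return = 1.203865 − 1 → 20.39%.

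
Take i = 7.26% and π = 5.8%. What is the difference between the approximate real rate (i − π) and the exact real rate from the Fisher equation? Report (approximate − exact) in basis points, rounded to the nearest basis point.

Approximate: r ≈ 7.260% − 5.800% = 1.4600%
Exact: (1 + 0.0726)/(1 + 0.0580) − 1 = 1.3800%
Error = 1.4600% − 1.3800% = 0.0800% → 8 basis points.

8 basis points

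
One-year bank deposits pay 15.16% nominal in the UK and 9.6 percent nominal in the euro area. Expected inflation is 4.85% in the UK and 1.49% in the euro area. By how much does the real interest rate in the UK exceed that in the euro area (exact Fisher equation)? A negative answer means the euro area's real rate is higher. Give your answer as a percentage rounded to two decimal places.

1.84%

The UK: (1 + 0.1516)/(1 + 0.0485) − 1 = 9.8331%
The euro area: (1 + 0.0960)/(1 + 0.0149) − 1 = 7.9909%
Differential = 9.8331% − 7.9909% = 1.8422% → 1.84%.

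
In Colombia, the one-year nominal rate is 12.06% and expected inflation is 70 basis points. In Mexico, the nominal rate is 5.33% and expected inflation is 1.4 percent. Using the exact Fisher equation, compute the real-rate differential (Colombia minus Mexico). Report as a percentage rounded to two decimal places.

7.41%

Colombia: (1 + 0.1206)/(1 + 0.0070) − 1 = 11.2810%
Mexico: (1 + 0.0533)/(1 + 0.0140) − 1 = 3.8757%
Differential = 11.2810% − 3.8757% = 7.4053% → 7.41%.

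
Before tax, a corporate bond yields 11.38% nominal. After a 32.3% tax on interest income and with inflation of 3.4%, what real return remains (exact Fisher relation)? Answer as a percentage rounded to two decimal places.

After-tax nominal return = 11.38% × (1 − 0.323) = 7.70426%.
1 + r = 1.0770426 / 1.03400 = 1.041627
After-tax real rate = 1.041627 − 1 → 4.16%.

4.16%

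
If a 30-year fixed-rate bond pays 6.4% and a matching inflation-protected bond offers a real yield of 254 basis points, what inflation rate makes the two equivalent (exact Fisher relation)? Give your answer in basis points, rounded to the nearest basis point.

376 basis points

(1 + π) = (1 + i)/(1 + r) = 1.06400 / 1.02540 = 1.037644
Break-even inflation = 1.037644 − 1 → 376 basis points.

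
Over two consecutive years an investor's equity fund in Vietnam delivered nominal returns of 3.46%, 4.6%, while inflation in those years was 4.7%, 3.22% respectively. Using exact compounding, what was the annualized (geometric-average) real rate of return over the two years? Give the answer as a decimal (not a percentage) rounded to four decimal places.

0.0007

Compound the nominal returns: 1.0346 × 1.0460 = 1.08219160.
Compound inflation: 1.0470 × 1.0322 = 1.08071340.
Deflate: 1.08219160 / 1.08071340 = 1.00136780.
Annualized real rate = 1.00136780^(1/2) − 1 = 0.0684% → 0.0007.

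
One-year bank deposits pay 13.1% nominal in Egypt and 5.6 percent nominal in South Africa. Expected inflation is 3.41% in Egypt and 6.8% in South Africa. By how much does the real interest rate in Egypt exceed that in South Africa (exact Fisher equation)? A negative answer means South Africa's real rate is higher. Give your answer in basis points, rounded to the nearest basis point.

Egypt: (1 + 0.1310)/(1 + 0.0341) − 1 = 9.3705%
South Africa: (1 + 0.0560)/(1 + 0.0680) − 1 = -1.1236%
Differential = 9.3705% − (-1.1236%) = 10.4941% → 1049 basis points.

1049 basis points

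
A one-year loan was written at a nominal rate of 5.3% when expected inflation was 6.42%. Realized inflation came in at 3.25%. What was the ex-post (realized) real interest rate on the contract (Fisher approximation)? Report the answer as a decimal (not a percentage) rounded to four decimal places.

Ex-post: 5.3% − 3.25% = 2.050%
So the realized real rate is 0.0205.

0.0205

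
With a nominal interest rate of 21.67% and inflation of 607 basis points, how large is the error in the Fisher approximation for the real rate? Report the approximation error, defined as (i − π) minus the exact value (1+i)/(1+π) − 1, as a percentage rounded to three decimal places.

Approximate: r ≈ 21.670% − 6.070% = 15.6000%
Exact: (1 + 0.2167)/(1 + 0.0607) − 1 = 14.7073%
Error = 15.6000% − 14.7073% = 0.8927% → 0.893%.

0.893%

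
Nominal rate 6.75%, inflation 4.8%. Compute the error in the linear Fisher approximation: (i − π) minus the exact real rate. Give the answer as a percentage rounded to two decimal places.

0.09%

Approximate: r ≈ 6.750% − 4.800% = 1.9500%
Exact: (1 + 0.0675)/(1 + 0.0480) − 1 = 1.8607%
Error = 1.9500% − 1.8607% = 0.0893% → 0.09%.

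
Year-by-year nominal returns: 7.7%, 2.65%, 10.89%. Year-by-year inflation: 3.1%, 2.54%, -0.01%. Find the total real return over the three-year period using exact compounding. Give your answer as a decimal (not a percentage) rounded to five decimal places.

Compound the nominal returns: 1.0770 × 1.0265 × 1.1089 = 1.225934.
Compound inflation: 1.0310 × 1.0254 × 0.9999 = 1.057082.
Deflate: 1.225934 / 1.057082 = 1.159734.
Total real return = 1.159734 − 1 → 0.15973.

0.15973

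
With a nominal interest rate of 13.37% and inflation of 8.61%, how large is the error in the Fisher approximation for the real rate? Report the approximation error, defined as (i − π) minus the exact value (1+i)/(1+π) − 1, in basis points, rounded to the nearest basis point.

38 basis points

Approximate: r ≈ 13.370% − 8.610% = 4.7600%
Exact: (1 + 0.1337)/(1 + 0.0861) − 1 = 4.3827%
Error = 4.7600% − 4.3827% = 0.3773% → 38 basis points.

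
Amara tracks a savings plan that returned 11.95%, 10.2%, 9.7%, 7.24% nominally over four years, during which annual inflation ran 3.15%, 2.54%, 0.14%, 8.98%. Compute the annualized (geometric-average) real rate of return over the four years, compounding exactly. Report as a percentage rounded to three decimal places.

5.892%

Nominal growth factor = 1.1195 × 1.1020 × 1.0970 × 1.0724 = 1.45133987
Price-level growth factor = 1.0315 × 1.0254 × 1.0014 × 1.0898 = 1.15429532
Real growth factor = 1.45133987 / 1.15429532 = 1.25733843
Annualized real rate = 1.25733843^(1/4) − 1 = 5.8920% → 5.892%.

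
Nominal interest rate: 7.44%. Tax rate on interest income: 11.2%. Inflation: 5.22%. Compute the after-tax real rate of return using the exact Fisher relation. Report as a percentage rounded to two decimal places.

After-tax nominal return = 7.44% × (1 − 0.112) = 6.60672%.
1 + r = 1.0660672 / 1.05220 = 1.013179
After-tax real rate = 1.013179 − 1 → 1.32%.

1.32%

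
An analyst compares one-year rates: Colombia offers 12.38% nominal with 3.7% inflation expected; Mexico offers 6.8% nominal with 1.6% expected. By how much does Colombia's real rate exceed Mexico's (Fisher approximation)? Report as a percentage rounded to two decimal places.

Colombia: 12.38% − 3.7% = 8.680%
Mexico: 6.8% − 1.6% = 5.200%
Differential = 3.480% → 3.48%.

3.48%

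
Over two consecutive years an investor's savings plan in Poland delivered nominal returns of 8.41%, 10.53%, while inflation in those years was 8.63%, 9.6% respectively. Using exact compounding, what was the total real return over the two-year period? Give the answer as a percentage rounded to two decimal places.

0.64%

Compound the nominal returns: 1.0841 × 1.1053 = 1.198256.
Compound inflation: 1.0863 × 1.0960 = 1.190585.
Deflate: 1.198256 / 1.190585 = 1.006443.
Total real return = 1.006443 − 1 → 0.64%.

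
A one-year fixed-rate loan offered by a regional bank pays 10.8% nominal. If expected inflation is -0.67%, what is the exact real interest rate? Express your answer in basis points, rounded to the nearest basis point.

1155 basis points

By the Fisher equation, 1 + r = (1 + i)/(1 + π).
1 + r = 1.10800 / 0.99330 = 1.115474
r = 1.115474 − 1 = 11.5474%, i.e. 1155 basis points.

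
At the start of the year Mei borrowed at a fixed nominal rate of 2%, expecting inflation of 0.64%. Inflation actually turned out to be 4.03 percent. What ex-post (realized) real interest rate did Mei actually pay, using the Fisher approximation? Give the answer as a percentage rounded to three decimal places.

-2.030%

Ex-post: 2% − 4.03% = -2.030%
So the realized real rate is -2.030%.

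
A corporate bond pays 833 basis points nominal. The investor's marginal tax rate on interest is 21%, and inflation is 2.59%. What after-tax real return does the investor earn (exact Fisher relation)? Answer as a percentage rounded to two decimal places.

After-tax nominal return = 8.33% × (1 − 0.21) = 6.5807%.
1 + r = 1.065807 / 1.02590 = 1.038900
After-tax real rate = 1.038900 − 1 → 3.89%.

3.89%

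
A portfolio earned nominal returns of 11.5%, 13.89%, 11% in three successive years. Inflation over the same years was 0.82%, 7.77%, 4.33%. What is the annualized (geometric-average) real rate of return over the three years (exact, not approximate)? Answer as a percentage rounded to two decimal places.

Nominal growth factor = 1.1150 × 1.1389 × 1.1100 = 1.40955959
Price-level growth factor = 1.0082 × 1.0777 × 1.0433 = 1.13358420
Real growth factor = 1.40955959 / 1.13358420 = 1.24345381
Annualized real rate = 1.24345381^(1/3) − 1 = 7.5334% → 7.53%.

7.53%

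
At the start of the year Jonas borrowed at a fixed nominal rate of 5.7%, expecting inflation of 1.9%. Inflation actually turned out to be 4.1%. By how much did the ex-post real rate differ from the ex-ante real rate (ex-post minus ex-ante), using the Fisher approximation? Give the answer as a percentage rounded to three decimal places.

-2.200%

Ex-ante: 5.7% − 1.9% = 3.800%
Ex-post: 5.7% − 4.1% = 1.600%
Difference (ex-post − ex-ante) = -2.2000% → -2.200%.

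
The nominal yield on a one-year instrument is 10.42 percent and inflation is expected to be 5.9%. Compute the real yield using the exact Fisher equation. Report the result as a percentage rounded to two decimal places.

4.27%

1 + r = 1.10420 / 1.05900 = 1.042682
r = 1.042682 − 1 = 4.2682%, i.e. 4.27%.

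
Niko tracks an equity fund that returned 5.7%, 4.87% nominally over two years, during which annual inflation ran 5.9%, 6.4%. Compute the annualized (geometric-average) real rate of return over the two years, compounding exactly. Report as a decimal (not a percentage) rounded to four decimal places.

-0.0082

Compound the nominal returns: 1.0570 × 1.0487 = 1.10847590.
Compound inflation: 1.0590 × 1.0640 = 1.12677600.
Deflate: 1.10847590 / 1.12677600 = 0.98375888.
Annualized real rate = 0.98375888^(1/2) − 1 = -0.8154% → -0.0082.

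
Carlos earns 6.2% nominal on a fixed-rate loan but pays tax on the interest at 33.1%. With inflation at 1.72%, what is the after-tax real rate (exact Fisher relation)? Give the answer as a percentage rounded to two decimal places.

After-tax nominal return = 6.2% × (1 − 0.331) = 4.1478%.
1 + r = 1.041478 / 1.01720 = 1.023867
After-tax real rate = 1.023867 − 1 → 2.39%.

2.39%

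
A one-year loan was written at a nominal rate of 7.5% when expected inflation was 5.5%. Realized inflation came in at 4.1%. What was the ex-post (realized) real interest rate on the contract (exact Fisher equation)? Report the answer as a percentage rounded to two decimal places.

Ex-post: (1 + 0.0750)/(1 + 0.0410) − 1 = 3.2661%
So the realized real rate is 3.27%.

3.27%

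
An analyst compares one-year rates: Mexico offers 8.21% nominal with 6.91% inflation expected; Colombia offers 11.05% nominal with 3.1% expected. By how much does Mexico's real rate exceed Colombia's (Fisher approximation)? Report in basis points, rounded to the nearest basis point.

Mexico: 8.21% − 6.91% = 1.300%
Colombia: 11.05% − 3.1% = 7.950%
Differential = -6.650% → -665 basis points.

-665 basis points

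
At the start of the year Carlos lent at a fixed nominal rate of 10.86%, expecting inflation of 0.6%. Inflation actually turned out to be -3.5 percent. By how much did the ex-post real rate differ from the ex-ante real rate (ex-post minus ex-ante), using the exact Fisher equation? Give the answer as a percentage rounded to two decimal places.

4.68%

Ex-ante: (1 + 0.1086)/(1 + 0.0060) − 1 = 10.1988%
Ex-post: (1 + 0.1086)/(1 − 0.0350) − 1 = 14.8808%
Difference (ex-post − ex-ante) = 4.6820% → 4.68%.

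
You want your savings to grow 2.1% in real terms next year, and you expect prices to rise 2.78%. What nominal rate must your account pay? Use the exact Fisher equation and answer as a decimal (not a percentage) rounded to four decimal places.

(1 + i) = (1 + r)(1 + π) = 1.02100 × 1.02780 = 1.0493838
i = 1.0493838 − 1, so the required nominal rate is 0.0494.

0.0494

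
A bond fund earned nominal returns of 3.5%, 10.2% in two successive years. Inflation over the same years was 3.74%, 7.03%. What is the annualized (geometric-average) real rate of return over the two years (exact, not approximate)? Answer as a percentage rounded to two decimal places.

1.35%

Compound the nominal returns: 1.0350 × 1.1020 = 1.14057000.
Compound inflation: 1.0374 × 1.0703 = 1.11032922.
Deflate: 1.14057000 / 1.11032922 = 1.02723587.
Annualized real rate = 1.02723587^(1/2) − 1 = 1.3526% → 1.35%.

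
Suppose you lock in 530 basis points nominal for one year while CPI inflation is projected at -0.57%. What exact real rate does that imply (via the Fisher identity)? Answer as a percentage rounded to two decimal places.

By the Fisher identity, 1 + r = (1 + i)/(1 + π).
1 + r = 1.05300 / 0.99430 = 1.059037
r = 1.059037 − 1 = 5.9037%, i.e. 5.90%.

5.90%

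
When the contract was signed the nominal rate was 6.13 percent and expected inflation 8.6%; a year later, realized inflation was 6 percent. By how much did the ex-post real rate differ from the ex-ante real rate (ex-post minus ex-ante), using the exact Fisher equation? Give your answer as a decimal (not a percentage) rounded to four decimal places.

0.0240

Ex-ante: (1 + 0.0613)/(1 + 0.0860) − 1 = -2.2744%
Ex-post: (1 + 0.0613)/(1 + 0.0600) − 1 = 0.1226%
Difference (ex-post − ex-ante) = 2.3970% → 0.0240.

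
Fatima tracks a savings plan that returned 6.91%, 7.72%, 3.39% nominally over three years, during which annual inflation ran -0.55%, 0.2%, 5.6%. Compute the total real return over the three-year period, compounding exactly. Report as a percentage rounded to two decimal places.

13.15%

Compound the nominal returns: 1.0691 × 1.0772 × 1.0339 = 1.190675.
Compound inflation: 0.9945 × 1.0020 × 1.0560 = 1.052292.
Deflate: 1.190675 / 1.052292 = 1.131506.
Total real return = 1.131506 − 1 → 13.15%.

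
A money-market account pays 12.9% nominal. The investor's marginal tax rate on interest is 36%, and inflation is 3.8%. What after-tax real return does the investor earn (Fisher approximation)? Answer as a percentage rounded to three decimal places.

After-tax nominal return = 12.9% × (1 − 0.36) = 8.2560%.
r ≈ 8.2560% − 3.8% → 4.456%.

4.456%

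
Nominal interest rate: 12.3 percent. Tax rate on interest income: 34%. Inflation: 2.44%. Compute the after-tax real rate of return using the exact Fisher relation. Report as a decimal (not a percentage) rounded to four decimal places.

After-tax nominal return = 12.3% × (1 − 0.34) = 8.1180%.
1 + r = 1.08118 / 1.02440 = 1.055428
After-tax real rate = 1.055428 − 1 → 0.0554.

0.0554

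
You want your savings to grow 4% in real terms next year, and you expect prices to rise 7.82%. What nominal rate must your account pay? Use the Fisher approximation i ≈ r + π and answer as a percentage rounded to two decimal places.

i ≈ r + π = 4% + 7.82% = 11.82%.

11.82%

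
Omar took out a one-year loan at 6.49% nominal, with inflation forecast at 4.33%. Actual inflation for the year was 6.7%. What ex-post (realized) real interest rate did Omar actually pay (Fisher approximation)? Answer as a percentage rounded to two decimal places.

-0.21%

Ex-post: 6.49% − 6.7% = -0.210%
So the realized real rate is -0.21%.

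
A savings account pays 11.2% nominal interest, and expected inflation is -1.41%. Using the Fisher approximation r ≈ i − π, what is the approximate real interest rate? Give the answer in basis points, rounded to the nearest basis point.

r ≈ i − π = 11.2% − (-1.41%) = 1261 basis points.

1261 basis points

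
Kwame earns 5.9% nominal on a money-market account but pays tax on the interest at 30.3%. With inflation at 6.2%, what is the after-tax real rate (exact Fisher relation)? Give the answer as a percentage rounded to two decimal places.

-1.97%

After-tax nominal return = 5.9% × (1 − 0.303) = 4.1123%.
1 + r = 1.041123 / 1.06200 = 0.980342
After-tax real rate = 0.980342 − 1 → -1.97%.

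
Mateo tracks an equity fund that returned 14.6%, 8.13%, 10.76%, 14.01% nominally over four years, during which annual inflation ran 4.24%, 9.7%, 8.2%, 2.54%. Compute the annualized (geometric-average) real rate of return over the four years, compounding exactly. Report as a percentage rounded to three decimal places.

Compound the nominal returns: 1.1460 × 1.0813 × 1.1076 × 1.1401 = 1.56479235.
Compound inflation: 1.0424 × 1.0970 × 1.0820 × 1.0254 = 1.26870778.
Deflate: 1.56479235 / 1.26870778 = 1.23337491.
Annualized real rate = 1.23337491^(1/4) − 1 = 5.3838% → 5.384%.

5.384%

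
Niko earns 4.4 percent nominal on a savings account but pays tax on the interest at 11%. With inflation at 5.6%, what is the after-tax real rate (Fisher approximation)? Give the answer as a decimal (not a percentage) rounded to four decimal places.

-0.0168

After-tax nominal return = 4.4% × (1 − 0.11) = 3.9160%.
r ≈ 3.9160% − 5.6% → -0.0168.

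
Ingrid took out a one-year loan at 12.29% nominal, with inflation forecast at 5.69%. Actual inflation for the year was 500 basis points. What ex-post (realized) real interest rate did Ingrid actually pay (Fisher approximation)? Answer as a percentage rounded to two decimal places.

7.29%

Ex-post: 12.29% − 5% = 7.290%
So the realized real rate is 7.29%.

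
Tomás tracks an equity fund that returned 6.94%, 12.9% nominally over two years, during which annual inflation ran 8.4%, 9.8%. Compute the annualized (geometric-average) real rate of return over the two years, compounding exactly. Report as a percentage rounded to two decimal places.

0.72%

Compound the nominal returns: 1.0694 × 1.1290 = 1.20735260.
Compound inflation: 1.0840 × 1.0980 = 1.19023200.
Deflate: 1.20735260 / 1.19023200 = 1.01438425.
Annualized real rate = 1.01438425^(1/2) − 1 = 0.7166% → 0.72%.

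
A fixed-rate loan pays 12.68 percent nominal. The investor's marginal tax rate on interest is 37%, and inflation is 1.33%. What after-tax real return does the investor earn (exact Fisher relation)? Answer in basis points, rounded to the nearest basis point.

After-tax nominal return = 12.68% × (1 − 0.37) = 7.9884%.
1 + r = 1.079884 / 1.01330 = 1.065710
After-tax real rate = 1.065710 − 1 → 657 basis points.

657 basis points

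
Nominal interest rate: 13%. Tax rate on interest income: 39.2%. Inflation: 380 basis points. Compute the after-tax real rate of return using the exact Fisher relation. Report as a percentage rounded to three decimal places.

3.954%

After-tax nominal return = 13% × (1 − 0.392) = 7.9040%.
1 + r = 1.07904 / 1.03800 = 1.039538
After-tax real rate = 1.039538 − 1 → 3.954%.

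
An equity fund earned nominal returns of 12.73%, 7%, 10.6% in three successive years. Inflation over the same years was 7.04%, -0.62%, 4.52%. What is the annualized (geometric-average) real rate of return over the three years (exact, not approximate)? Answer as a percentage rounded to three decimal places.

Nominal growth factor = 1.1273 × 1.0700 × 1.1060 = 1.33406937
Price-level growth factor = 1.0704 × 0.9938 × 1.0452 = 1.11184563
Real growth factor = 1.33406937 / 1.11184563 = 1.19986923
Annualized real rate = 1.19986923^(1/3) − 1 = 6.2620% → 6.262%.

6.262%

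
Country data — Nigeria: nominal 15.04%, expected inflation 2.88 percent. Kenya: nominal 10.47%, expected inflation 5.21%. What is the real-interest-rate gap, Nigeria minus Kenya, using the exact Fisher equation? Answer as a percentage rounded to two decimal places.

6.82%

Nigeria: (1 + 0.1504)/(1 + 0.0288) − 1 = 11.8196%
Kenya: (1 + 0.1047)/(1 + 0.0521) − 1 = 4.9995%
Differential = 11.8196% − 4.9995% = 6.8201% → 6.82%.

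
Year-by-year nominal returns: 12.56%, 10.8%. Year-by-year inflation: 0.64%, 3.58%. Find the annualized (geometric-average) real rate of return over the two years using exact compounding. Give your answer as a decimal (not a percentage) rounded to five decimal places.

0.09380

Compound the nominal returns: 1.1256 × 1.1080 = 1.24716480.
Compound inflation: 1.0064 × 1.0358 = 1.04242912.
Deflate: 1.24716480 / 1.04242912 = 1.19640249.
Annualized real rate = 1.19640249^(1/2) − 1 = 9.3802% → 0.09380.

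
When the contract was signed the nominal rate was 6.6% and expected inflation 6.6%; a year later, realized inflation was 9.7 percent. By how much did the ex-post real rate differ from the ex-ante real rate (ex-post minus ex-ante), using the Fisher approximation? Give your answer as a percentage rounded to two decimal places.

-3.10%

Ex-ante: 6.6% − 6.6% = 0.000%
Ex-post: 6.6% − 9.7% = -3.100%
Difference (ex-post − ex-ante) = -3.1000% → -3.10%.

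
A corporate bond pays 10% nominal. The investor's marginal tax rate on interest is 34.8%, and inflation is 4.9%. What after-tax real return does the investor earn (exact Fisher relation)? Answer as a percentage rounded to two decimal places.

After-tax nominal return = 10% × (1 − 0.348) = 6.5200%.
1 + r = 1.06520 / 1.04900 = 1.015443
After-tax real rate = 1.015443 − 1 → 1.54%.

1.54%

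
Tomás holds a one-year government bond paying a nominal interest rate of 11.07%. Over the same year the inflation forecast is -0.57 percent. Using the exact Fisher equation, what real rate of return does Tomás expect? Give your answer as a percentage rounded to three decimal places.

By the Fisher equation, 1 + r = (1 + i)/(1 + π).
1 + r = 1.11070 / 0.99430 = 1.117067
r = 1.117067 − 1 = 11.7067%, i.e. 11.707%.

11.707%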